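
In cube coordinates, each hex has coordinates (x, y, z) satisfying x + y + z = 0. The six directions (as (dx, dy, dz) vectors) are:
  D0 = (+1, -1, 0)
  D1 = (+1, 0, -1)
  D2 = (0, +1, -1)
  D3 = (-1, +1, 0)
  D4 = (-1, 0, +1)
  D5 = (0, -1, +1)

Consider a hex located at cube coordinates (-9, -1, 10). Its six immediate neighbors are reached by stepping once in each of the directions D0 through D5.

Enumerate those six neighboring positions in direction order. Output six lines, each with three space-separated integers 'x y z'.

Center: (-9, -1, 10). Add each direction:
  D0: (-9, -1, 10) + (1, -1, 0) = (-8, -2, 10)
  D1: (-9, -1, 10) + (1, 0, -1) = (-8, -1, 9)
  D2: (-9, -1, 10) + (0, 1, -1) = (-9, 0, 9)
  D3: (-9, -1, 10) + (-1, 1, 0) = (-10, 0, 10)
  D4: (-9, -1, 10) + (-1, 0, 1) = (-10, -1, 11)
  D5: (-9, -1, 10) + (0, -1, 1) = (-9, -2, 11)

Answer: -8 -2 10
-8 -1 9
-9 0 9
-10 0 10
-10 -1 11
-9 -2 11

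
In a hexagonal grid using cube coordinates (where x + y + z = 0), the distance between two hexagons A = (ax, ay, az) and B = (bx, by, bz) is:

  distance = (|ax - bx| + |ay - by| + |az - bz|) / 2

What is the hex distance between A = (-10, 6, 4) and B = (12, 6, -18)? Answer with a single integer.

Answer: 22

Derivation:
|ax - bx| = |-10 - 12| = 22
|ay - by| = |6 - 6| = 0
|az - bz| = |4 - (-18)| = 22
distance = (22 + 0 + 22) / 2 = 44 / 2 = 22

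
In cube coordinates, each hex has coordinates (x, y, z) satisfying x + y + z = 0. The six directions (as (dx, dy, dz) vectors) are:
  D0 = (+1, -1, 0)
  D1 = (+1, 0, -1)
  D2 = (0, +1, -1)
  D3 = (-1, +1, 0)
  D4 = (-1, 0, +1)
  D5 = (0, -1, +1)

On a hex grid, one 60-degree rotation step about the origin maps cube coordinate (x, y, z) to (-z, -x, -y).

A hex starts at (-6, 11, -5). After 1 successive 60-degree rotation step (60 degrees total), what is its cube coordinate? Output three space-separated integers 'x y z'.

Start: (-6, 11, -5)
Step 1: (-6, 11, -5) -> (-(-5), -(-6), -(11)) = (5, 6, -11)

Answer: 5 6 -11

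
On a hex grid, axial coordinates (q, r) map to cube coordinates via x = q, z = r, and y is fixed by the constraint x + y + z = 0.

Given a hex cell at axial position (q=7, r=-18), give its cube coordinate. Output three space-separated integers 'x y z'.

x = q = 7
z = r = -18
y = -x - z = -(7) - (-18) = 11

Answer: 7 11 -18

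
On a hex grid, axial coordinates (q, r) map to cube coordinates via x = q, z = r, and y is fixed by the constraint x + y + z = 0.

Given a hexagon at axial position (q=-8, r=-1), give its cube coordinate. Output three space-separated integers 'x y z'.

x = q = -8
z = r = -1
y = -x - z = -(-8) - (-1) = 9

Answer: -8 9 -1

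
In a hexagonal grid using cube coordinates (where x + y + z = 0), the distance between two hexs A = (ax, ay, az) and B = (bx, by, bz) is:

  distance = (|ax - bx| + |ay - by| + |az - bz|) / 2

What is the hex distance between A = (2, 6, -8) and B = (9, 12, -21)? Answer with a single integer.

Answer: 13

Derivation:
|ax - bx| = |2 - 9| = 7
|ay - by| = |6 - 12| = 6
|az - bz| = |-8 - (-21)| = 13
distance = (7 + 6 + 13) / 2 = 26 / 2 = 13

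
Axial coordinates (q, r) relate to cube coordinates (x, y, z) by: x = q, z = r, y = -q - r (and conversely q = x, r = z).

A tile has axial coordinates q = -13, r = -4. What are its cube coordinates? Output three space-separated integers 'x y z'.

x = q = -13
z = r = -4
y = -x - z = -(-13) - (-4) = 17

Answer: -13 17 -4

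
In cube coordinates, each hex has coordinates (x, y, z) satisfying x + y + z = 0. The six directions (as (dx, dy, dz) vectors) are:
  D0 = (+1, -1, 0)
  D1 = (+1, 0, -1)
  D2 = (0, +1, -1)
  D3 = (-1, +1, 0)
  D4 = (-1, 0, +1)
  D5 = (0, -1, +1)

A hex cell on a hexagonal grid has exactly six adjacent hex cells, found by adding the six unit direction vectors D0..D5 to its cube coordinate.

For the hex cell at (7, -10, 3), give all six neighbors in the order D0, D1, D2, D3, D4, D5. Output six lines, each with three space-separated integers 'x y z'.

Center: (7, -10, 3). Add each direction:
  D0: (7, -10, 3) + (1, -1, 0) = (8, -11, 3)
  D1: (7, -10, 3) + (1, 0, -1) = (8, -10, 2)
  D2: (7, -10, 3) + (0, 1, -1) = (7, -9, 2)
  D3: (7, -10, 3) + (-1, 1, 0) = (6, -9, 3)
  D4: (7, -10, 3) + (-1, 0, 1) = (6, -10, 4)
  D5: (7, -10, 3) + (0, -1, 1) = (7, -11, 4)

Answer: 8 -11 3
8 -10 2
7 -9 2
6 -9 3
6 -10 4
7 -11 4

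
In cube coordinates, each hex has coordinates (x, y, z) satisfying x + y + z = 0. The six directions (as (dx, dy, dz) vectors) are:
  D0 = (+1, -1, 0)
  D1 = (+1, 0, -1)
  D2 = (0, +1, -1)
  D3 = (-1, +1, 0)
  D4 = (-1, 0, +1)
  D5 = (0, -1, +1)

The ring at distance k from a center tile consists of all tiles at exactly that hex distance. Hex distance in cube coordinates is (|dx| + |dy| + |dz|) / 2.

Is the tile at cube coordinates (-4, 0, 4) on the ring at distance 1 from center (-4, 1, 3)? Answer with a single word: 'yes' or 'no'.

|px - cx| = |-4 - (-4)| = 0
|py - cy| = |0 - 1| = 1
|pz - cz| = |4 - 3| = 1
distance = (0+1+1)/2 = 2/2 = 1
radius = 1; distance == radius -> yes

Answer: yes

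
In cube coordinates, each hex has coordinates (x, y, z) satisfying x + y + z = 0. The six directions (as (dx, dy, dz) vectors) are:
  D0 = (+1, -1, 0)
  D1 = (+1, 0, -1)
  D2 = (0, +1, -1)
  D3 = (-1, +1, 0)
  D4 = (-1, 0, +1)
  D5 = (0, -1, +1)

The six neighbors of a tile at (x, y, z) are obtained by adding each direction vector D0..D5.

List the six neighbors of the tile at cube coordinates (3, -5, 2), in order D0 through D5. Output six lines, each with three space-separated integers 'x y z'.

Center: (3, -5, 2). Add each direction:
  D0: (3, -5, 2) + (1, -1, 0) = (4, -6, 2)
  D1: (3, -5, 2) + (1, 0, -1) = (4, -5, 1)
  D2: (3, -5, 2) + (0, 1, -1) = (3, -4, 1)
  D3: (3, -5, 2) + (-1, 1, 0) = (2, -4, 2)
  D4: (3, -5, 2) + (-1, 0, 1) = (2, -5, 3)
  D5: (3, -5, 2) + (0, -1, 1) = (3, -6, 3)

Answer: 4 -6 2
4 -5 1
3 -4 1
2 -4 2
2 -5 3
3 -6 3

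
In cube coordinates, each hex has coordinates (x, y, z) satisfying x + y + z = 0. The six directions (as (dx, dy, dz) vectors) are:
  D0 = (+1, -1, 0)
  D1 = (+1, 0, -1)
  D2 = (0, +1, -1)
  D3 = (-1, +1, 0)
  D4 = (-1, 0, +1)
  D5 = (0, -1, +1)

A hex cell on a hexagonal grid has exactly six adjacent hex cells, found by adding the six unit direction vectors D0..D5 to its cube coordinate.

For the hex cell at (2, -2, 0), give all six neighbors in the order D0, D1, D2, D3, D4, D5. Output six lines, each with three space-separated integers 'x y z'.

Answer: 3 -3 0
3 -2 -1
2 -1 -1
1 -1 0
1 -2 1
2 -3 1

Derivation:
Center: (2, -2, 0). Add each direction:
  D0: (2, -2, 0) + (1, -1, 0) = (3, -3, 0)
  D1: (2, -2, 0) + (1, 0, -1) = (3, -2, -1)
  D2: (2, -2, 0) + (0, 1, -1) = (2, -1, -1)
  D3: (2, -2, 0) + (-1, 1, 0) = (1, -1, 0)
  D4: (2, -2, 0) + (-1, 0, 1) = (1, -2, 1)
  D5: (2, -2, 0) + (0, -1, 1) = (2, -3, 1)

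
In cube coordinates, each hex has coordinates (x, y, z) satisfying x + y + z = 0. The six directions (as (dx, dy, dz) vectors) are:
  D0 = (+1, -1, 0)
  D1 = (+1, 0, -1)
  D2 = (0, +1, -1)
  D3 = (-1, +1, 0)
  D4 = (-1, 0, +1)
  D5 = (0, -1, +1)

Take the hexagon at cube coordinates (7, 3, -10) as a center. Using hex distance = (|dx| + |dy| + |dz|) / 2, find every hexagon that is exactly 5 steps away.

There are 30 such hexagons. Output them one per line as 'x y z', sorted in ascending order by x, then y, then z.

Walk ring at distance 5 from (7, 3, -10):
Start at center + D4*5 = (2, 3, -5)
  hex 0: (2, 3, -5)
  hex 1: (3, 2, -5)
  hex 2: (4, 1, -5)
  hex 3: (5, 0, -5)
  hex 4: (6, -1, -5)
  hex 5: (7, -2, -5)
  hex 6: (8, -2, -6)
  hex 7: (9, -2, -7)
  hex 8: (10, -2, -8)
  hex 9: (11, -2, -9)
  hex 10: (12, -2, -10)
  hex 11: (12, -1, -11)
  hex 12: (12, 0, -12)
  hex 13: (12, 1, -13)
  hex 14: (12, 2, -14)
  hex 15: (12, 3, -15)
  hex 16: (11, 4, -15)
  hex 17: (10, 5, -15)
  hex 18: (9, 6, -15)
  hex 19: (8, 7, -15)
  hex 20: (7, 8, -15)
  hex 21: (6, 8, -14)
  hex 22: (5, 8, -13)
  hex 23: (4, 8, -12)
  hex 24: (3, 8, -11)
  hex 25: (2, 8, -10)
  hex 26: (2, 7, -9)
  hex 27: (2, 6, -8)
  hex 28: (2, 5, -7)
  hex 29: (2, 4, -6)
Sorted: 30 hexes.

Answer: 2 3 -5
2 4 -6
2 5 -7
2 6 -8
2 7 -9
2 8 -10
3 2 -5
3 8 -11
4 1 -5
4 8 -12
5 0 -5
5 8 -13
6 -1 -5
6 8 -14
7 -2 -5
7 8 -15
8 -2 -6
8 7 -15
9 -2 -7
9 6 -15
10 -2 -8
10 5 -15
11 -2 -9
11 4 -15
12 -2 -10
12 -1 -11
12 0 -12
12 1 -13
12 2 -14
12 3 -15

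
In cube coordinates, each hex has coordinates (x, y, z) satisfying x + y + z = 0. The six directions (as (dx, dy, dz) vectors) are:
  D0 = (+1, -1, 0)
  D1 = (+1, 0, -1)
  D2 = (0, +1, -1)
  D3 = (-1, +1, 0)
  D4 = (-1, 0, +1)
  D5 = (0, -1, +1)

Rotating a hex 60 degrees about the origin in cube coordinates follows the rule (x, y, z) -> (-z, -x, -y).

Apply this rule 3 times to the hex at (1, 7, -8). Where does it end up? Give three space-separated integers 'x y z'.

Start: (1, 7, -8)
Step 1: (1, 7, -8) -> (-(-8), -(1), -(7)) = (8, -1, -7)
Step 2: (8, -1, -7) -> (-(-7), -(8), -(-1)) = (7, -8, 1)
Step 3: (7, -8, 1) -> (-(1), -(7), -(-8)) = (-1, -7, 8)

Answer: -1 -7 8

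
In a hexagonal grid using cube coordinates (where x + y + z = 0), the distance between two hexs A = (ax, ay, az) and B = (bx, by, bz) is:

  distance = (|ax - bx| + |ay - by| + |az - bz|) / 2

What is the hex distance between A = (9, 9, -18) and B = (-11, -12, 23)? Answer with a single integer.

Answer: 41

Derivation:
|ax - bx| = |9 - (-11)| = 20
|ay - by| = |9 - (-12)| = 21
|az - bz| = |-18 - 23| = 41
distance = (20 + 21 + 41) / 2 = 82 / 2 = 41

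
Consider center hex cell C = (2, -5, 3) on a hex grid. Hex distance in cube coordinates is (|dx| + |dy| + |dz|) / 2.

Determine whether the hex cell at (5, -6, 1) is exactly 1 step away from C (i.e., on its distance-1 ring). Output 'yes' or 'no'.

Answer: no

Derivation:
|px - cx| = |5 - 2| = 3
|py - cy| = |-6 - (-5)| = 1
|pz - cz| = |1 - 3| = 2
distance = (3+1+2)/2 = 6/2 = 3
radius = 1; distance != radius -> no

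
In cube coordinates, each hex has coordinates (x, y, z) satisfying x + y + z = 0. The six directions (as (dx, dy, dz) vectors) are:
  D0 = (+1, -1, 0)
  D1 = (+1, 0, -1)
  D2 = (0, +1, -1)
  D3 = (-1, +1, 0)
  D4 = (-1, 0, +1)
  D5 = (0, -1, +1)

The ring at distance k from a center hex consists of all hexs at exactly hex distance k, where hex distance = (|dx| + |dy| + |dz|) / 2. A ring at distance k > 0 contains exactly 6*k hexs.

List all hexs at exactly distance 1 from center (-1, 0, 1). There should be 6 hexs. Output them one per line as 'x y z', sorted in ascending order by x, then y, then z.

Walk ring at distance 1 from (-1, 0, 1):
Start at center + D4*1 = (-2, 0, 2)
  hex 0: (-2, 0, 2)
  hex 1: (-1, -1, 2)
  hex 2: (0, -1, 1)
  hex 3: (0, 0, 0)
  hex 4: (-1, 1, 0)
  hex 5: (-2, 1, 1)
Sorted: 6 hexes.

Answer: -2 0 2
-2 1 1
-1 -1 2
-1 1 0
0 -1 1
0 0 0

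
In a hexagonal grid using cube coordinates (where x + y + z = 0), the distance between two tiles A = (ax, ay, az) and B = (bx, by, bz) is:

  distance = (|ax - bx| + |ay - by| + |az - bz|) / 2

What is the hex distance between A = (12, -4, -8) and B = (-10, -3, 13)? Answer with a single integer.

Answer: 22

Derivation:
|ax - bx| = |12 - (-10)| = 22
|ay - by| = |-4 - (-3)| = 1
|az - bz| = |-8 - 13| = 21
distance = (22 + 1 + 21) / 2 = 44 / 2 = 22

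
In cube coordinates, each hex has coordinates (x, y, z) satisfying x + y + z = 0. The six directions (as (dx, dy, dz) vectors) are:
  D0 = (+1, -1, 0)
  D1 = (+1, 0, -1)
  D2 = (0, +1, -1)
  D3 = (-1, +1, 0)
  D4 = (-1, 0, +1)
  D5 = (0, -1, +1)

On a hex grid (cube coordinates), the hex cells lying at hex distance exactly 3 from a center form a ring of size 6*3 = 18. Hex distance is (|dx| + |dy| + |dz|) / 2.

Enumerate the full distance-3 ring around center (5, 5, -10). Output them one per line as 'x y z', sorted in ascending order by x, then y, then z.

Walk ring at distance 3 from (5, 5, -10):
Start at center + D4*3 = (2, 5, -7)
  hex 0: (2, 5, -7)
  hex 1: (3, 4, -7)
  hex 2: (4, 3, -7)
  hex 3: (5, 2, -7)
  hex 4: (6, 2, -8)
  hex 5: (7, 2, -9)
  hex 6: (8, 2, -10)
  hex 7: (8, 3, -11)
  hex 8: (8, 4, -12)
  hex 9: (8, 5, -13)
  hex 10: (7, 6, -13)
  hex 11: (6, 7, -13)
  hex 12: (5, 8, -13)
  hex 13: (4, 8, -12)
  hex 14: (3, 8, -11)
  hex 15: (2, 8, -10)
  hex 16: (2, 7, -9)
  hex 17: (2, 6, -8)
Sorted: 18 hexes.

Answer: 2 5 -7
2 6 -8
2 7 -9
2 8 -10
3 4 -7
3 8 -11
4 3 -7
4 8 -12
5 2 -7
5 8 -13
6 2 -8
6 7 -13
7 2 -9
7 6 -13
8 2 -10
8 3 -11
8 4 -12
8 5 -13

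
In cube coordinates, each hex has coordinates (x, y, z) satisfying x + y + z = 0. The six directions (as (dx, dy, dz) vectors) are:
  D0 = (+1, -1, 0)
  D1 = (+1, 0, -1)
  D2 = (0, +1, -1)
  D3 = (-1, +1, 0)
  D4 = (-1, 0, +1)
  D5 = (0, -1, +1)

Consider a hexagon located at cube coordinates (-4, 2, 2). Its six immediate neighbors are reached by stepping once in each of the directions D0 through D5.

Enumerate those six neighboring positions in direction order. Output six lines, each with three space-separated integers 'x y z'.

Answer: -3 1 2
-3 2 1
-4 3 1
-5 3 2
-5 2 3
-4 1 3

Derivation:
Center: (-4, 2, 2). Add each direction:
  D0: (-4, 2, 2) + (1, -1, 0) = (-3, 1, 2)
  D1: (-4, 2, 2) + (1, 0, -1) = (-3, 2, 1)
  D2: (-4, 2, 2) + (0, 1, -1) = (-4, 3, 1)
  D3: (-4, 2, 2) + (-1, 1, 0) = (-5, 3, 2)
  D4: (-4, 2, 2) + (-1, 0, 1) = (-5, 2, 3)
  D5: (-4, 2, 2) + (0, -1, 1) = (-4, 1, 3)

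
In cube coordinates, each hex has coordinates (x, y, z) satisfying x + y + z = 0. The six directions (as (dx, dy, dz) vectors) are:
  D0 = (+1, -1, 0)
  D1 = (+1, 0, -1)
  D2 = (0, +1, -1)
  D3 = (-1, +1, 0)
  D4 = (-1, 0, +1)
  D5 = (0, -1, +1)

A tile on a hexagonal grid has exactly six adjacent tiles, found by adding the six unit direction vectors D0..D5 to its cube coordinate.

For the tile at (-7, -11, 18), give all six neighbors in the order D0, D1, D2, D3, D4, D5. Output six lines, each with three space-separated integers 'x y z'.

Center: (-7, -11, 18). Add each direction:
  D0: (-7, -11, 18) + (1, -1, 0) = (-6, -12, 18)
  D1: (-7, -11, 18) + (1, 0, -1) = (-6, -11, 17)
  D2: (-7, -11, 18) + (0, 1, -1) = (-7, -10, 17)
  D3: (-7, -11, 18) + (-1, 1, 0) = (-8, -10, 18)
  D4: (-7, -11, 18) + (-1, 0, 1) = (-8, -11, 19)
  D5: (-7, -11, 18) + (0, -1, 1) = (-7, -12, 19)

Answer: -6 -12 18
-6 -11 17
-7 -10 17
-8 -10 18
-8 -11 19
-7 -12 19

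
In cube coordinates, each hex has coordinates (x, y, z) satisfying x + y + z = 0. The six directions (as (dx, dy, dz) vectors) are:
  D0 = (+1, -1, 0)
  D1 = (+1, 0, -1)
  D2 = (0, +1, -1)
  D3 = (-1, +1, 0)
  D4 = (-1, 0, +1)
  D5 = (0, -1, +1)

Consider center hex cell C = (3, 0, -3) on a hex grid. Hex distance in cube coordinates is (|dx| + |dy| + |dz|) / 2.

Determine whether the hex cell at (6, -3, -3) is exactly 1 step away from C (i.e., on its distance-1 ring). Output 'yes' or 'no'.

|px - cx| = |6 - 3| = 3
|py - cy| = |-3 - 0| = 3
|pz - cz| = |-3 - (-3)| = 0
distance = (3+3+0)/2 = 6/2 = 3
radius = 1; distance != radius -> no

Answer: no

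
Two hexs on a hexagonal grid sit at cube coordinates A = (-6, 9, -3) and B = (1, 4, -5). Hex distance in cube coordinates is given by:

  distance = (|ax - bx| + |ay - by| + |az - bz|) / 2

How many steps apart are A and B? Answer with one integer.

|ax - bx| = |-6 - 1| = 7
|ay - by| = |9 - 4| = 5
|az - bz| = |-3 - (-5)| = 2
distance = (7 + 5 + 2) / 2 = 14 / 2 = 7

Answer: 7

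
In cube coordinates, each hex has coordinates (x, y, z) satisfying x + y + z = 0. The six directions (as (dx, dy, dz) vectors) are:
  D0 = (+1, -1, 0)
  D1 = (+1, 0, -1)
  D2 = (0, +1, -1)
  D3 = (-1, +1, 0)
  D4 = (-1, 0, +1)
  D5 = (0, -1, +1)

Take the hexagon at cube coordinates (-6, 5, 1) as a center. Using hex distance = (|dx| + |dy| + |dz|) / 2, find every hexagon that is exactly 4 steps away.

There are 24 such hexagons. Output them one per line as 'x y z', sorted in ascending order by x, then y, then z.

Walk ring at distance 4 from (-6, 5, 1):
Start at center + D4*4 = (-10, 5, 5)
  hex 0: (-10, 5, 5)
  hex 1: (-9, 4, 5)
  hex 2: (-8, 3, 5)
  hex 3: (-7, 2, 5)
  hex 4: (-6, 1, 5)
  hex 5: (-5, 1, 4)
  hex 6: (-4, 1, 3)
  hex 7: (-3, 1, 2)
  hex 8: (-2, 1, 1)
  hex 9: (-2, 2, 0)
  hex 10: (-2, 3, -1)
  hex 11: (-2, 4, -2)
  hex 12: (-2, 5, -3)
  hex 13: (-3, 6, -3)
  hex 14: (-4, 7, -3)
  hex 15: (-5, 8, -3)
  hex 16: (-6, 9, -3)
  hex 17: (-7, 9, -2)
  hex 18: (-8, 9, -1)
  hex 19: (-9, 9, 0)
  hex 20: (-10, 9, 1)
  hex 21: (-10, 8, 2)
  hex 22: (-10, 7, 3)
  hex 23: (-10, 6, 4)
Sorted: 24 hexes.

Answer: -10 5 5
-10 6 4
-10 7 3
-10 8 2
-10 9 1
-9 4 5
-9 9 0
-8 3 5
-8 9 -1
-7 2 5
-7 9 -2
-6 1 5
-6 9 -3
-5 1 4
-5 8 -3
-4 1 3
-4 7 -3
-3 1 2
-3 6 -3
-2 1 1
-2 2 0
-2 3 -1
-2 4 -2
-2 5 -3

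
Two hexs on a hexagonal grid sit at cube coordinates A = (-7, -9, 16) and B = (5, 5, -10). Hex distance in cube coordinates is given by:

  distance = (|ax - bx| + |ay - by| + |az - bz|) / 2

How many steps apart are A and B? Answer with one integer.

|ax - bx| = |-7 - 5| = 12
|ay - by| = |-9 - 5| = 14
|az - bz| = |16 - (-10)| = 26
distance = (12 + 14 + 26) / 2 = 52 / 2 = 26

Answer: 26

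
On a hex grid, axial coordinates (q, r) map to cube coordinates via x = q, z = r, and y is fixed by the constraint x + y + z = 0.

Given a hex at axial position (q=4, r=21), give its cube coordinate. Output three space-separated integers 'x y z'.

x = q = 4
z = r = 21
y = -x - z = -(4) - (21) = -25

Answer: 4 -25 21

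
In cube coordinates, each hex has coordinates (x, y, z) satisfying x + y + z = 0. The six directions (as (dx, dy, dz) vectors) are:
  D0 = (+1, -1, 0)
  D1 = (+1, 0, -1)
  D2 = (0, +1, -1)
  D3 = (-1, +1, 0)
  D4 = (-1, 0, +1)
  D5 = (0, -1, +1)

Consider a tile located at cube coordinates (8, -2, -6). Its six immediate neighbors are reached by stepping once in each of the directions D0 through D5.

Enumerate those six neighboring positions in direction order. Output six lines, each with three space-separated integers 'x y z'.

Answer: 9 -3 -6
9 -2 -7
8 -1 -7
7 -1 -6
7 -2 -5
8 -3 -5

Derivation:
Center: (8, -2, -6). Add each direction:
  D0: (8, -2, -6) + (1, -1, 0) = (9, -3, -6)
  D1: (8, -2, -6) + (1, 0, -1) = (9, -2, -7)
  D2: (8, -2, -6) + (0, 1, -1) = (8, -1, -7)
  D3: (8, -2, -6) + (-1, 1, 0) = (7, -1, -6)
  D4: (8, -2, -6) + (-1, 0, 1) = (7, -2, -5)
  D5: (8, -2, -6) + (0, -1, 1) = (8, -3, -5)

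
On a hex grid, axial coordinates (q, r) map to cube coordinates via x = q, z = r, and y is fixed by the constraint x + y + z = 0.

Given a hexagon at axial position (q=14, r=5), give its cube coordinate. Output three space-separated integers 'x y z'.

Answer: 14 -19 5

Derivation:
x = q = 14
z = r = 5
y = -x - z = -(14) - (5) = -19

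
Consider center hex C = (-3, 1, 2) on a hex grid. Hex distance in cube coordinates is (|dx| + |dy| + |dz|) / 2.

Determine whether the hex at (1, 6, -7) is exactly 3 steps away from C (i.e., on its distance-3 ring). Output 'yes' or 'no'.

|px - cx| = |1 - (-3)| = 4
|py - cy| = |6 - 1| = 5
|pz - cz| = |-7 - 2| = 9
distance = (4+5+9)/2 = 18/2 = 9
radius = 3; distance != radius -> no

Answer: no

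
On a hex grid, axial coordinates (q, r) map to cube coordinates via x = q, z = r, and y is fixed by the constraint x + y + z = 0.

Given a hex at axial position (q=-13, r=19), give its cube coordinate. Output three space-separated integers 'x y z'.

x = q = -13
z = r = 19
y = -x - z = -(-13) - (19) = -6

Answer: -13 -6 19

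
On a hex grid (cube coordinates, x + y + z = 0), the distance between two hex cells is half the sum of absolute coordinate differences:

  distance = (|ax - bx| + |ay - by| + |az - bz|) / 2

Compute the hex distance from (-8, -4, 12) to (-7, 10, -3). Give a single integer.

|ax - bx| = |-8 - (-7)| = 1
|ay - by| = |-4 - 10| = 14
|az - bz| = |12 - (-3)| = 15
distance = (1 + 14 + 15) / 2 = 30 / 2 = 15

Answer: 15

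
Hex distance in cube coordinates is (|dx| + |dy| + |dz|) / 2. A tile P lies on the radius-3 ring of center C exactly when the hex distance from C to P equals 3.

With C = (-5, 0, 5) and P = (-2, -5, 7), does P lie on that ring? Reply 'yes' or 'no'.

Answer: no

Derivation:
|px - cx| = |-2 - (-5)| = 3
|py - cy| = |-5 - 0| = 5
|pz - cz| = |7 - 5| = 2
distance = (3+5+2)/2 = 10/2 = 5
radius = 3; distance != radius -> no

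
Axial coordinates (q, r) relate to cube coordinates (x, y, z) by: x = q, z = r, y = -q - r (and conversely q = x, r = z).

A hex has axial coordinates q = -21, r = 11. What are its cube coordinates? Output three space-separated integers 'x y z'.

x = q = -21
z = r = 11
y = -x - z = -(-21) - (11) = 10

Answer: -21 10 11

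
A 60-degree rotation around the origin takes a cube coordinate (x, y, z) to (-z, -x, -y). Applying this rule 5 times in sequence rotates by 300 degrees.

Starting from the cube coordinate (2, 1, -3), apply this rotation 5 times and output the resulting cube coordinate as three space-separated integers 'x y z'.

Start: (2, 1, -3)
Step 1: (2, 1, -3) -> (-(-3), -(2), -(1)) = (3, -2, -1)
Step 2: (3, -2, -1) -> (-(-1), -(3), -(-2)) = (1, -3, 2)
Step 3: (1, -3, 2) -> (-(2), -(1), -(-3)) = (-2, -1, 3)
Step 4: (-2, -1, 3) -> (-(3), -(-2), -(-1)) = (-3, 2, 1)
Step 5: (-3, 2, 1) -> (-(1), -(-3), -(2)) = (-1, 3, -2)

Answer: -1 3 -2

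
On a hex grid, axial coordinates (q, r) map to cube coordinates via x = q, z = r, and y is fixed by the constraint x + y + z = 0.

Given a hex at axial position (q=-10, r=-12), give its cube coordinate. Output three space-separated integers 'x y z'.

x = q = -10
z = r = -12
y = -x - z = -(-10) - (-12) = 22

Answer: -10 22 -12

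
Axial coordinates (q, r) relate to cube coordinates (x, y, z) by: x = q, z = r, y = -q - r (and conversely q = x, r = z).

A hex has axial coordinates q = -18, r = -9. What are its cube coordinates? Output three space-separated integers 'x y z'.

x = q = -18
z = r = -9
y = -x - z = -(-18) - (-9) = 27

Answer: -18 27 -9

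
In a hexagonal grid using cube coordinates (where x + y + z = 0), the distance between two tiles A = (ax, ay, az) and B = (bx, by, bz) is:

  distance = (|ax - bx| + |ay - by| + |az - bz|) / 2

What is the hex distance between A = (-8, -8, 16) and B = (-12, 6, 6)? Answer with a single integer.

|ax - bx| = |-8 - (-12)| = 4
|ay - by| = |-8 - 6| = 14
|az - bz| = |16 - 6| = 10
distance = (4 + 14 + 10) / 2 = 28 / 2 = 14

Answer: 14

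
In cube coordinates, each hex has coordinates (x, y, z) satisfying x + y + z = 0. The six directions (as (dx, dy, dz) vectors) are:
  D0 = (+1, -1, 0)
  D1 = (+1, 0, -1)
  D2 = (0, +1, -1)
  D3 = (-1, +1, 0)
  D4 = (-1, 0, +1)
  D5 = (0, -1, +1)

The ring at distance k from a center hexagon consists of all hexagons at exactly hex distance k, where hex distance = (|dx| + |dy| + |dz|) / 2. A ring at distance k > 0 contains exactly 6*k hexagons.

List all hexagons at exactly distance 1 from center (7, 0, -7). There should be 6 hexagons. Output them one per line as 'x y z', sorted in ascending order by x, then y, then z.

Walk ring at distance 1 from (7, 0, -7):
Start at center + D4*1 = (6, 0, -6)
  hex 0: (6, 0, -6)
  hex 1: (7, -1, -6)
  hex 2: (8, -1, -7)
  hex 3: (8, 0, -8)
  hex 4: (7, 1, -8)
  hex 5: (6, 1, -7)
Sorted: 6 hexes.

Answer: 6 0 -6
6 1 -7
7 -1 -6
7 1 -8
8 -1 -7
8 0 -8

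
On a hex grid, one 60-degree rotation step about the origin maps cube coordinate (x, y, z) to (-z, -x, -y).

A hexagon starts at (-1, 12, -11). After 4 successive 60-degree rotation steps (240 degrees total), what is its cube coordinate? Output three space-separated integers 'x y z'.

Answer: -11 -1 12

Derivation:
Start: (-1, 12, -11)
Step 1: (-1, 12, -11) -> (-(-11), -(-1), -(12)) = (11, 1, -12)
Step 2: (11, 1, -12) -> (-(-12), -(11), -(1)) = (12, -11, -1)
Step 3: (12, -11, -1) -> (-(-1), -(12), -(-11)) = (1, -12, 11)
Step 4: (1, -12, 11) -> (-(11), -(1), -(-12)) = (-11, -1, 12)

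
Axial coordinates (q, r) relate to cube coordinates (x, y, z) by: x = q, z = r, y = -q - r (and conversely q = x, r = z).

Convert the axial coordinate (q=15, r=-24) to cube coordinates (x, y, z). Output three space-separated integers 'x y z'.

Answer: 15 9 -24

Derivation:
x = q = 15
z = r = -24
y = -x - z = -(15) - (-24) = 9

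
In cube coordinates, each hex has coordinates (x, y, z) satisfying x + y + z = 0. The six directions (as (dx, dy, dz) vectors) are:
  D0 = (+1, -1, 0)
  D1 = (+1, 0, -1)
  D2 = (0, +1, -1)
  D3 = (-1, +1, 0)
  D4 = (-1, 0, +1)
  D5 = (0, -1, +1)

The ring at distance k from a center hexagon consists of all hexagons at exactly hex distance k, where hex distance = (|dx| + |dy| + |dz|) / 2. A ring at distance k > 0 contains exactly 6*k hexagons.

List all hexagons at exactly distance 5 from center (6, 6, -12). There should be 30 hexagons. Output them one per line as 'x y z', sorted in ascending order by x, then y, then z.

Answer: 1 6 -7
1 7 -8
1 8 -9
1 9 -10
1 10 -11
1 11 -12
2 5 -7
2 11 -13
3 4 -7
3 11 -14
4 3 -7
4 11 -15
5 2 -7
5 11 -16
6 1 -7
6 11 -17
7 1 -8
7 10 -17
8 1 -9
8 9 -17
9 1 -10
9 8 -17
10 1 -11
10 7 -17
11 1 -12
11 2 -13
11 3 -14
11 4 -15
11 5 -16
11 6 -17

Derivation:
Walk ring at distance 5 from (6, 6, -12):
Start at center + D4*5 = (1, 6, -7)
  hex 0: (1, 6, -7)
  hex 1: (2, 5, -7)
  hex 2: (3, 4, -7)
  hex 3: (4, 3, -7)
  hex 4: (5, 2, -7)
  hex 5: (6, 1, -7)
  hex 6: (7, 1, -8)
  hex 7: (8, 1, -9)
  hex 8: (9, 1, -10)
  hex 9: (10, 1, -11)
  hex 10: (11, 1, -12)
  hex 11: (11, 2, -13)
  hex 12: (11, 3, -14)
  hex 13: (11, 4, -15)
  hex 14: (11, 5, -16)
  hex 15: (11, 6, -17)
  hex 16: (10, 7, -17)
  hex 17: (9, 8, -17)
  hex 18: (8, 9, -17)
  hex 19: (7, 10, -17)
  hex 20: (6, 11, -17)
  hex 21: (5, 11, -16)
  hex 22: (4, 11, -15)
  hex 23: (3, 11, -14)
  hex 24: (2, 11, -13)
  hex 25: (1, 11, -12)
  hex 26: (1, 10, -11)
  hex 27: (1, 9, -10)
  hex 28: (1, 8, -9)
  hex 29: (1, 7, -8)
Sorted: 30 hexes.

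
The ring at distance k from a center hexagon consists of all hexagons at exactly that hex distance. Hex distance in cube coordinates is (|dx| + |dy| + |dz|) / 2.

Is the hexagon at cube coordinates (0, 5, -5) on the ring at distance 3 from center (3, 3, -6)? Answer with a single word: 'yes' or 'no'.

|px - cx| = |0 - 3| = 3
|py - cy| = |5 - 3| = 2
|pz - cz| = |-5 - (-6)| = 1
distance = (3+2+1)/2 = 6/2 = 3
radius = 3; distance == radius -> yes

Answer: yes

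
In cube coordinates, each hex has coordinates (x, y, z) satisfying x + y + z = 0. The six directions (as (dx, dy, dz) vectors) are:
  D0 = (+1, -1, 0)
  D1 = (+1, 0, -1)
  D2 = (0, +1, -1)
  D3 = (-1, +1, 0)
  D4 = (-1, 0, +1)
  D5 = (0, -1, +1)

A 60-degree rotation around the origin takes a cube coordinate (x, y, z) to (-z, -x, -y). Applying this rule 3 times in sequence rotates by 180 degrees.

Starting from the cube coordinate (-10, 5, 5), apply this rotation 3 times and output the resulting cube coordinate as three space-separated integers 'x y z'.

Answer: 10 -5 -5

Derivation:
Start: (-10, 5, 5)
Step 1: (-10, 5, 5) -> (-(5), -(-10), -(5)) = (-5, 10, -5)
Step 2: (-5, 10, -5) -> (-(-5), -(-5), -(10)) = (5, 5, -10)
Step 3: (5, 5, -10) -> (-(-10), -(5), -(5)) = (10, -5, -5)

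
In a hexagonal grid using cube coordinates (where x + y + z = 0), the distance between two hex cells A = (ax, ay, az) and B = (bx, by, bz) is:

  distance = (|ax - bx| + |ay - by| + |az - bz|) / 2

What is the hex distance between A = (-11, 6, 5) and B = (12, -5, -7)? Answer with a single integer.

|ax - bx| = |-11 - 12| = 23
|ay - by| = |6 - (-5)| = 11
|az - bz| = |5 - (-7)| = 12
distance = (23 + 11 + 12) / 2 = 46 / 2 = 23

Answer: 23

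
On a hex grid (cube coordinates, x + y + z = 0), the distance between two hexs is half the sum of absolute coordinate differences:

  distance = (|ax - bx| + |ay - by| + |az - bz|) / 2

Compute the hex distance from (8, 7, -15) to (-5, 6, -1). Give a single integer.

Answer: 14

Derivation:
|ax - bx| = |8 - (-5)| = 13
|ay - by| = |7 - 6| = 1
|az - bz| = |-15 - (-1)| = 14
distance = (13 + 1 + 14) / 2 = 28 / 2 = 14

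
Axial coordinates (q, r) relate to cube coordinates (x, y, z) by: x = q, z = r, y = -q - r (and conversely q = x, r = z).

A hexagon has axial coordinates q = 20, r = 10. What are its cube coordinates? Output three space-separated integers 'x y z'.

x = q = 20
z = r = 10
y = -x - z = -(20) - (10) = -30

Answer: 20 -30 10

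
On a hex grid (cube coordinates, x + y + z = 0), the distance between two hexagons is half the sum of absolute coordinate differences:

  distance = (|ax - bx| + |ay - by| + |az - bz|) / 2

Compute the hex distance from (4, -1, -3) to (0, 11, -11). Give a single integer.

|ax - bx| = |4 - 0| = 4
|ay - by| = |-1 - 11| = 12
|az - bz| = |-3 - (-11)| = 8
distance = (4 + 12 + 8) / 2 = 24 / 2 = 12

Answer: 12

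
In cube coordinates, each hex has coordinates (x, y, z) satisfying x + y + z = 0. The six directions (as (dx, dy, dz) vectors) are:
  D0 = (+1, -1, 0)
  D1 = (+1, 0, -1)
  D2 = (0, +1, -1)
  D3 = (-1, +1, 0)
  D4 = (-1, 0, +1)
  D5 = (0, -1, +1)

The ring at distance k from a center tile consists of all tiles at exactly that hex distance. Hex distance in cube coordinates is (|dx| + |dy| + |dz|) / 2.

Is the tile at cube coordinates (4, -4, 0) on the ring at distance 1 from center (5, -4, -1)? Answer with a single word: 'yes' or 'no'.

|px - cx| = |4 - 5| = 1
|py - cy| = |-4 - (-4)| = 0
|pz - cz| = |0 - (-1)| = 1
distance = (1+0+1)/2 = 2/2 = 1
radius = 1; distance == radius -> yes

Answer: yes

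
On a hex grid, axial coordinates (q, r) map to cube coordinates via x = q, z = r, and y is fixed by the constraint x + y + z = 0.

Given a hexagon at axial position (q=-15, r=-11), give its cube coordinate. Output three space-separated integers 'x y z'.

Answer: -15 26 -11

Derivation:
x = q = -15
z = r = -11
y = -x - z = -(-15) - (-11) = 26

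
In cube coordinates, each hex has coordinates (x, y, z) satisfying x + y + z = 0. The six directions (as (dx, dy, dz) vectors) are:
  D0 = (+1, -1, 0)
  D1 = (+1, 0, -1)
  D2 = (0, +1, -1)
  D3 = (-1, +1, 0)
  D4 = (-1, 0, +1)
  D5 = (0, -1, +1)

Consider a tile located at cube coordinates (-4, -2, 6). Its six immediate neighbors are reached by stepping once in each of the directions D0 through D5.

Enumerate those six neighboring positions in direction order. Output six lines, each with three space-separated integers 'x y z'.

Answer: -3 -3 6
-3 -2 5
-4 -1 5
-5 -1 6
-5 -2 7
-4 -3 7

Derivation:
Center: (-4, -2, 6). Add each direction:
  D0: (-4, -2, 6) + (1, -1, 0) = (-3, -3, 6)
  D1: (-4, -2, 6) + (1, 0, -1) = (-3, -2, 5)
  D2: (-4, -2, 6) + (0, 1, -1) = (-4, -1, 5)
  D3: (-4, -2, 6) + (-1, 1, 0) = (-5, -1, 6)
  D4: (-4, -2, 6) + (-1, 0, 1) = (-5, -2, 7)
  D5: (-4, -2, 6) + (0, -1, 1) = (-4, -3, 7)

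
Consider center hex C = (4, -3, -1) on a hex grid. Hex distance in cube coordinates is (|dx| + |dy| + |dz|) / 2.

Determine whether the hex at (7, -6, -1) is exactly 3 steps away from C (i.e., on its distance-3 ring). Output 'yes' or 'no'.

|px - cx| = |7 - 4| = 3
|py - cy| = |-6 - (-3)| = 3
|pz - cz| = |-1 - (-1)| = 0
distance = (3+3+0)/2 = 6/2 = 3
radius = 3; distance == radius -> yes

Answer: yes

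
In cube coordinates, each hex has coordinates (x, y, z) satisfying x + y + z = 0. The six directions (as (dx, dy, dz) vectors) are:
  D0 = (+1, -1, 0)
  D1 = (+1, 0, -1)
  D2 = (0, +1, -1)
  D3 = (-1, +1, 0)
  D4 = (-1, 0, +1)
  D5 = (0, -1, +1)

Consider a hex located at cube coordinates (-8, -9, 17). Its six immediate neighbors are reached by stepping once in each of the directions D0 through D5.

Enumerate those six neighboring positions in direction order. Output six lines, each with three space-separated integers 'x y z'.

Center: (-8, -9, 17). Add each direction:
  D0: (-8, -9, 17) + (1, -1, 0) = (-7, -10, 17)
  D1: (-8, -9, 17) + (1, 0, -1) = (-7, -9, 16)
  D2: (-8, -9, 17) + (0, 1, -1) = (-8, -8, 16)
  D3: (-8, -9, 17) + (-1, 1, 0) = (-9, -8, 17)
  D4: (-8, -9, 17) + (-1, 0, 1) = (-9, -9, 18)
  D5: (-8, -9, 17) + (0, -1, 1) = (-8, -10, 18)

Answer: -7 -10 17
-7 -9 16
-8 -8 16
-9 -8 17
-9 -9 18
-8 -10 18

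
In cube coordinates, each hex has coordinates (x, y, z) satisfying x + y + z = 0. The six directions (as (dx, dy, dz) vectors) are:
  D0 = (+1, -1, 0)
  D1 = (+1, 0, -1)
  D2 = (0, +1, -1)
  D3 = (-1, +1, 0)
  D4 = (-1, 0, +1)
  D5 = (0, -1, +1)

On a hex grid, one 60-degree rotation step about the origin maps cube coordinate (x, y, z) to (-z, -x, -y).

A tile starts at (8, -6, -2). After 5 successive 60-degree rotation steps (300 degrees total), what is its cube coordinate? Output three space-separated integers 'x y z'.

Start: (8, -6, -2)
Step 1: (8, -6, -2) -> (-(-2), -(8), -(-6)) = (2, -8, 6)
Step 2: (2, -8, 6) -> (-(6), -(2), -(-8)) = (-6, -2, 8)
Step 3: (-6, -2, 8) -> (-(8), -(-6), -(-2)) = (-8, 6, 2)
Step 4: (-8, 6, 2) -> (-(2), -(-8), -(6)) = (-2, 8, -6)
Step 5: (-2, 8, -6) -> (-(-6), -(-2), -(8)) = (6, 2, -8)

Answer: 6 2 -8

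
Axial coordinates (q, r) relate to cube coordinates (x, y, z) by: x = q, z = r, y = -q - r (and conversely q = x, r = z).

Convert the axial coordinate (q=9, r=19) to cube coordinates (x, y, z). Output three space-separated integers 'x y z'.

Answer: 9 -28 19

Derivation:
x = q = 9
z = r = 19
y = -x - z = -(9) - (19) = -28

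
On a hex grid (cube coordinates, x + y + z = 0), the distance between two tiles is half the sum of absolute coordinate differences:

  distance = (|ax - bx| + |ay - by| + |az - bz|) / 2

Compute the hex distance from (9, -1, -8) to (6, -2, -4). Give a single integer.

|ax - bx| = |9 - 6| = 3
|ay - by| = |-1 - (-2)| = 1
|az - bz| = |-8 - (-4)| = 4
distance = (3 + 1 + 4) / 2 = 8 / 2 = 4

Answer: 4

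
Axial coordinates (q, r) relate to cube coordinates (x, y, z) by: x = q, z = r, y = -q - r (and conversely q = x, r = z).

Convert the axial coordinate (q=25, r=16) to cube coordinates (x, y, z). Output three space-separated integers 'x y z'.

Answer: 25 -41 16

Derivation:
x = q = 25
z = r = 16
y = -x - z = -(25) - (16) = -41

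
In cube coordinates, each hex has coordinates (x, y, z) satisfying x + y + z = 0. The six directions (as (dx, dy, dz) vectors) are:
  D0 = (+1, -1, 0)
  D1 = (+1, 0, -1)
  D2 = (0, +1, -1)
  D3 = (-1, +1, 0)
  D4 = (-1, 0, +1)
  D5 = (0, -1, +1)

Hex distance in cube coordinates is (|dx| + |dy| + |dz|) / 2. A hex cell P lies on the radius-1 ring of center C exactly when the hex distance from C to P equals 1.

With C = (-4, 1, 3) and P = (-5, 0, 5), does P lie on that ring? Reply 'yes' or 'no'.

|px - cx| = |-5 - (-4)| = 1
|py - cy| = |0 - 1| = 1
|pz - cz| = |5 - 3| = 2
distance = (1+1+2)/2 = 4/2 = 2
radius = 1; distance != radius -> no

Answer: no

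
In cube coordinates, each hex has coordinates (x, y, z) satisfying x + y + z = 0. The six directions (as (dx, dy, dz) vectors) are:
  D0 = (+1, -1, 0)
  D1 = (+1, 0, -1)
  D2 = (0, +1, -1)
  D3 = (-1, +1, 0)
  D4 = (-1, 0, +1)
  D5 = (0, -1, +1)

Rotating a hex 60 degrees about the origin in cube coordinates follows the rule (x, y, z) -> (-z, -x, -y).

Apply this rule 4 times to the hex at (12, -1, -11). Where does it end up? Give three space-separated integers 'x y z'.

Start: (12, -1, -11)
Step 1: (12, -1, -11) -> (-(-11), -(12), -(-1)) = (11, -12, 1)
Step 2: (11, -12, 1) -> (-(1), -(11), -(-12)) = (-1, -11, 12)
Step 3: (-1, -11, 12) -> (-(12), -(-1), -(-11)) = (-12, 1, 11)
Step 4: (-12, 1, 11) -> (-(11), -(-12), -(1)) = (-11, 12, -1)

Answer: -11 12 -1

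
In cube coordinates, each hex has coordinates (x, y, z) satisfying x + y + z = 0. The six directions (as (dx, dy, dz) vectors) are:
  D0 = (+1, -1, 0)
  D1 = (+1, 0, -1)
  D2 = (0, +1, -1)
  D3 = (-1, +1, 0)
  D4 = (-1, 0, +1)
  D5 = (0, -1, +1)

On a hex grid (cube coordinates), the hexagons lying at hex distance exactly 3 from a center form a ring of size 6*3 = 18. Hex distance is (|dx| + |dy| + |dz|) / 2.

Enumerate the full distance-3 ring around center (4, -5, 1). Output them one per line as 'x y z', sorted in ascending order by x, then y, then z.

Answer: 1 -5 4
1 -4 3
1 -3 2
1 -2 1
2 -6 4
2 -2 0
3 -7 4
3 -2 -1
4 -8 4
4 -2 -2
5 -8 3
5 -3 -2
6 -8 2
6 -4 -2
7 -8 1
7 -7 0
7 -6 -1
7 -5 -2

Derivation:
Walk ring at distance 3 from (4, -5, 1):
Start at center + D4*3 = (1, -5, 4)
  hex 0: (1, -5, 4)
  hex 1: (2, -6, 4)
  hex 2: (3, -7, 4)
  hex 3: (4, -8, 4)
  hex 4: (5, -8, 3)
  hex 5: (6, -8, 2)
  hex 6: (7, -8, 1)
  hex 7: (7, -7, 0)
  hex 8: (7, -6, -1)
  hex 9: (7, -5, -2)
  hex 10: (6, -4, -2)
  hex 11: (5, -3, -2)
  hex 12: (4, -2, -2)
  hex 13: (3, -2, -1)
  hex 14: (2, -2, 0)
  hex 15: (1, -2, 1)
  hex 16: (1, -3, 2)
  hex 17: (1, -4, 3)
Sorted: 18 hexes.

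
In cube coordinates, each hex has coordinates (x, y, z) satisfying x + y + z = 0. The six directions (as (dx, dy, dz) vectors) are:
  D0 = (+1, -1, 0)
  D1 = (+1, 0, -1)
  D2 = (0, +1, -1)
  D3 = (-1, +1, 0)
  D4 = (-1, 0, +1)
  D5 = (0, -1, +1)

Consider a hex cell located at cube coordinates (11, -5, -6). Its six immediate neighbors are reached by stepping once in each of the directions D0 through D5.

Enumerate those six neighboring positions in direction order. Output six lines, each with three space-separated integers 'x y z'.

Answer: 12 -6 -6
12 -5 -7
11 -4 -7
10 -4 -6
10 -5 -5
11 -6 -5

Derivation:
Center: (11, -5, -6). Add each direction:
  D0: (11, -5, -6) + (1, -1, 0) = (12, -6, -6)
  D1: (11, -5, -6) + (1, 0, -1) = (12, -5, -7)
  D2: (11, -5, -6) + (0, 1, -1) = (11, -4, -7)
  D3: (11, -5, -6) + (-1, 1, 0) = (10, -4, -6)
  D4: (11, -5, -6) + (-1, 0, 1) = (10, -5, -5)
  D5: (11, -5, -6) + (0, -1, 1) = (11, -6, -5)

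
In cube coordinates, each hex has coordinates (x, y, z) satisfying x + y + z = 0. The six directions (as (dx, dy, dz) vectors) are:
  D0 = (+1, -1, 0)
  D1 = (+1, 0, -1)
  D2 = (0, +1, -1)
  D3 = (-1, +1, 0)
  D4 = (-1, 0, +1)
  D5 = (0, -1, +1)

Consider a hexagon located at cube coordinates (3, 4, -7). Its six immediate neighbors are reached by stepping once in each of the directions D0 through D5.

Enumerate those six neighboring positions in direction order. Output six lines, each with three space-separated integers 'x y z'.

Center: (3, 4, -7). Add each direction:
  D0: (3, 4, -7) + (1, -1, 0) = (4, 3, -7)
  D1: (3, 4, -7) + (1, 0, -1) = (4, 4, -8)
  D2: (3, 4, -7) + (0, 1, -1) = (3, 5, -8)
  D3: (3, 4, -7) + (-1, 1, 0) = (2, 5, -7)
  D4: (3, 4, -7) + (-1, 0, 1) = (2, 4, -6)
  D5: (3, 4, -7) + (0, -1, 1) = (3, 3, -6)

Answer: 4 3 -7
4 4 -8
3 5 -8
2 5 -7
2 4 -6
3 3 -6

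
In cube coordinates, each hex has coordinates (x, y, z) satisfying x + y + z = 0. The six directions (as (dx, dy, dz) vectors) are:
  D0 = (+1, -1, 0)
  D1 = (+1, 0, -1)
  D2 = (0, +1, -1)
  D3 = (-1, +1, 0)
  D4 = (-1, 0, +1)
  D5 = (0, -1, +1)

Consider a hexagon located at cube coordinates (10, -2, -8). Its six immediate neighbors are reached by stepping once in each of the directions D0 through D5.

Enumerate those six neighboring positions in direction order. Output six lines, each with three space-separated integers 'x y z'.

Center: (10, -2, -8). Add each direction:
  D0: (10, -2, -8) + (1, -1, 0) = (11, -3, -8)
  D1: (10, -2, -8) + (1, 0, -1) = (11, -2, -9)
  D2: (10, -2, -8) + (0, 1, -1) = (10, -1, -9)
  D3: (10, -2, -8) + (-1, 1, 0) = (9, -1, -8)
  D4: (10, -2, -8) + (-1, 0, 1) = (9, -2, -7)
  D5: (10, -2, -8) + (0, -1, 1) = (10, -3, -7)

Answer: 11 -3 -8
11 -2 -9
10 -1 -9
9 -1 -8
9 -2 -7
10 -3 -7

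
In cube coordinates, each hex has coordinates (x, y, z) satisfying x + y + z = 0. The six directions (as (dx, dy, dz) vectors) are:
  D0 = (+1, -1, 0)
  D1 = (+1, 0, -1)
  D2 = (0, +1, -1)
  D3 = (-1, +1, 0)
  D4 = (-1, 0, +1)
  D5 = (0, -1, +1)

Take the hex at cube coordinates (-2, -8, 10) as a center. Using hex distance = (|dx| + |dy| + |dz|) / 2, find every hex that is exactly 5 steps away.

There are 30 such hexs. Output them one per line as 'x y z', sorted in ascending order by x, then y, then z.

Walk ring at distance 5 from (-2, -8, 10):
Start at center + D4*5 = (-7, -8, 15)
  hex 0: (-7, -8, 15)
  hex 1: (-6, -9, 15)
  hex 2: (-5, -10, 15)
  hex 3: (-4, -11, 15)
  hex 4: (-3, -12, 15)
  hex 5: (-2, -13, 15)
  hex 6: (-1, -13, 14)
  hex 7: (0, -13, 13)
  hex 8: (1, -13, 12)
  hex 9: (2, -13, 11)
  hex 10: (3, -13, 10)
  hex 11: (3, -12, 9)
  hex 12: (3, -11, 8)
  hex 13: (3, -10, 7)
  hex 14: (3, -9, 6)
  hex 15: (3, -8, 5)
  hex 16: (2, -7, 5)
  hex 17: (1, -6, 5)
  hex 18: (0, -5, 5)
  hex 19: (-1, -4, 5)
  hex 20: (-2, -3, 5)
  hex 21: (-3, -3, 6)
  hex 22: (-4, -3, 7)
  hex 23: (-5, -3, 8)
  hex 24: (-6, -3, 9)
  hex 25: (-7, -3, 10)
  hex 26: (-7, -4, 11)
  hex 27: (-7, -5, 12)
  hex 28: (-7, -6, 13)
  hex 29: (-7, -7, 14)
Sorted: 30 hexes.

Answer: -7 -8 15
-7 -7 14
-7 -6 13
-7 -5 12
-7 -4 11
-7 -3 10
-6 -9 15
-6 -3 9
-5 -10 15
-5 -3 8
-4 -11 15
-4 -3 7
-3 -12 15
-3 -3 6
-2 -13 15
-2 -3 5
-1 -13 14
-1 -4 5
0 -13 13
0 -5 5
1 -13 12
1 -6 5
2 -13 11
2 -7 5
3 -13 10
3 -12 9
3 -11 8
3 -10 7
3 -9 6
3 -8 5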